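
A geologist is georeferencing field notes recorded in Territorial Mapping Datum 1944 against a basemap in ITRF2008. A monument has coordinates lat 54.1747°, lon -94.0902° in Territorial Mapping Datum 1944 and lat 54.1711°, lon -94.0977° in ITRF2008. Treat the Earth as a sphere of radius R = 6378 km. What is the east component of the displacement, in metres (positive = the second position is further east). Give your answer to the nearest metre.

ΔE = -489 m

Δφ = 54.1711° − 54.1747° = -0.0036°; Δλ = -94.0977° − -94.0902° = -0.0075°.
1° along a meridian = πR/180 = 111317 m.
ΔN = Δφ × 111317 = -400.7 m; ΔE = Δλ × 111317 × cos(54.1747°) = -0.0075 × 111317 × 0.585316 = -488.7 m.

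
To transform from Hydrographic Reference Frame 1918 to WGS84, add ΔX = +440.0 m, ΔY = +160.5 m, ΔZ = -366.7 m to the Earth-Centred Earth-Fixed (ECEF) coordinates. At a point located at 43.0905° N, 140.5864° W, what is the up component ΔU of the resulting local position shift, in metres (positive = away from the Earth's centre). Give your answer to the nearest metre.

The local up (radial) axis is (cos φ cos λ, cos φ sin λ, sin φ), giving ΔU = -248.247 − 74.418 − 250.512 = -573.18 m.

ΔU = -573 m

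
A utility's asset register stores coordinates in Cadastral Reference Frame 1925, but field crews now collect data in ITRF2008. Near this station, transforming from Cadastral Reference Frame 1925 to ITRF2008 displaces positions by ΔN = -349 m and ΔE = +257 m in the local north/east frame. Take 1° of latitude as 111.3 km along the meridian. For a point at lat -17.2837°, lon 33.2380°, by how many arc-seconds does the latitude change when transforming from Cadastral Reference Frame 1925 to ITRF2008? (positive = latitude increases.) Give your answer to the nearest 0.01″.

Δφ = -11.29″

1° of latitude = 111.3 km, so Δφ = -349.0 / 111300 = -0.0031357° = -11.288″.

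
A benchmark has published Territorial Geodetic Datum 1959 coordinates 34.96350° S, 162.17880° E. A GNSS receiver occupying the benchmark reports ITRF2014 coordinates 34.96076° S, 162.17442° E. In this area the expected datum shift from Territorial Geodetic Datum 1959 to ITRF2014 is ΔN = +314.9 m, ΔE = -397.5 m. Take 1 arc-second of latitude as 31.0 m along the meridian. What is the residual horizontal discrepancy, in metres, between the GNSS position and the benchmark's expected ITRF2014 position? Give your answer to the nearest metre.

10 m

Observed coordinate differences: Δφ = +0.00274°, Δλ = -0.00438°.
Converting to metres (1° lat = 111600 m, cos φ = 0.819517): observed ΔN = 305.8 m, observed ΔE = -400.6 m.
Subtracting the expected shift leaves a residual of 305.8 − (314.9) = -9.1 m north and -400.6 − (-397.5) = -3.1 m east.
Residual distance = √((-9.1)² + (-3.1)²) = 9.6 m.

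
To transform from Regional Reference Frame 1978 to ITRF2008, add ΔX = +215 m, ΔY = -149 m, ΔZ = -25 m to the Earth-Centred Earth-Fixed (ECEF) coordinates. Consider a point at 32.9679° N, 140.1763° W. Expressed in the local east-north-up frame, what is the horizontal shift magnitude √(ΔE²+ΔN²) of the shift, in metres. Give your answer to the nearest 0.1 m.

The local east axis at (φ, λ) is (−sin λ, cos λ, 0), so ΔE = −sin(-140.1763°)·215 + cos(-140.1763°)·(-149) = 252.13 m.
The local north axis is (−sin φ cos λ, −sin φ sin λ, cos φ), giving ΔN = 89.855 − 51.927 − 20.974 = 16.95 m.
Horizontal magnitude = √(ΔE² + ΔN²) = √(252.13² + 16.95²) = 252.70 m.

252.7 m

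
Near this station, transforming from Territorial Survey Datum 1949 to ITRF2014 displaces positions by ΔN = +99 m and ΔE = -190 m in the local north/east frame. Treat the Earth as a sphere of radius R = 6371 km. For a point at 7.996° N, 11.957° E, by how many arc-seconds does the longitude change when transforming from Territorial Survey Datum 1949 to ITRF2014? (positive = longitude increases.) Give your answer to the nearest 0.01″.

Δλ = -6.21″

At latitude 7.996°, cos φ = 0.990278.
One radian of longitude at latitude φ spans R cos φ, so Δλ = ΔE / (R cos φ) = -190.0 / (6371000 × 0.990278) = -3.0115e-05 rad = -6.212″.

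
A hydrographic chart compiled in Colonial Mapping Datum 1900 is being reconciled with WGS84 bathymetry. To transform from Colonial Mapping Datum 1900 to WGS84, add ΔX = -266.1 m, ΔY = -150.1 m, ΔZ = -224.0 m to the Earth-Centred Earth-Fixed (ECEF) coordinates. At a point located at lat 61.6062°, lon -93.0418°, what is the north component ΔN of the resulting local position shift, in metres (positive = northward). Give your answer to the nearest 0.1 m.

At φ = 61.6062°, λ = -93.0418°: sin φ = 0.879700, cos φ = 0.475529, sin λ = -0.998591, cos λ = -0.053064.
ΔN = −sin φ cos λ·ΔX − sin φ sin λ·ΔY + cos φ·ΔZ = −(0.879700)(-0.053064)(-266.1) − (0.879700)(-0.998591)(-150.1) + (0.475529)(-224.0) = -250.80 m.

ΔN = -250.8 m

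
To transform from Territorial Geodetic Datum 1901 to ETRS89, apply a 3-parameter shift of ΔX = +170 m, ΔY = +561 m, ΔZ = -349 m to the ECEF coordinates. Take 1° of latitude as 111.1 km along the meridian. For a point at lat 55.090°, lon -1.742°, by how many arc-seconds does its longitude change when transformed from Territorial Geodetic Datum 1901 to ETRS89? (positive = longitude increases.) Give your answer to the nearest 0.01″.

Δλ = 32.04″

sin φ = 0.820052, cos φ = 0.572289, sin λ = -0.030399, cos λ = 0.999538.
East component: ΔE = −sin λ·ΔX + cos λ·ΔY = −(-0.030399)(170) + (0.999538)(561) = 565.91 m.
1° of latitude spans 111100 m; at latitude φ, 1° of longitude spans that × cos φ = 63581.3 m, so Δλ = 565.91 / 63581.3 × 3600 = 32.042″.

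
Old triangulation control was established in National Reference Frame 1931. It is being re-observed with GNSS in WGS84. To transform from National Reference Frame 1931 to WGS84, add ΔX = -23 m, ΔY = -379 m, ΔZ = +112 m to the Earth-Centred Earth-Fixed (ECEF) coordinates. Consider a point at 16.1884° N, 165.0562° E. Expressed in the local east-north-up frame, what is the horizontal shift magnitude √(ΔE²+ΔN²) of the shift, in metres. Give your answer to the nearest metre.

The local east axis at (φ, λ) is (−sin λ, cos λ, 0), so ΔE = −sin(165.0562°)·(-23) + cos(165.0562°)·(-379) = 372.11 m.
The local north axis is (−sin φ cos λ, −sin φ sin λ, cos φ), giving ΔN = -6.195 + 27.248 + 107.559 = 128.61 m.
Horizontal magnitude = √(ΔE² + ΔN²) = √(372.11² + 128.61²) = 393.71 m.

394 m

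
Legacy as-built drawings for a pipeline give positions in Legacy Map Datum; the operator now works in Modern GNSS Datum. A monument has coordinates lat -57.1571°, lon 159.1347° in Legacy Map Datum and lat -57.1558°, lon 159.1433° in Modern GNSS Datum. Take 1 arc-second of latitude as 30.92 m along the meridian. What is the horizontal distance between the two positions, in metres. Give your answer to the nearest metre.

Δφ = -57.1558° − -57.1571° = +0.0013°; Δλ = 159.1433° − 159.1347° = +0.0086°.
1° of latitude = 3600 × 30.92 = 111312 m.
ΔN = Δφ × 111312 = 144.7 m; ΔE = Δλ × 111312 × cos(-57.1571°) = +0.0086 × 111312 × 0.542337 = 519.2 m.
Distance = √(ΔE² + ΔN²) = √(519.2² + 144.7²) = 539.0 m.

539 m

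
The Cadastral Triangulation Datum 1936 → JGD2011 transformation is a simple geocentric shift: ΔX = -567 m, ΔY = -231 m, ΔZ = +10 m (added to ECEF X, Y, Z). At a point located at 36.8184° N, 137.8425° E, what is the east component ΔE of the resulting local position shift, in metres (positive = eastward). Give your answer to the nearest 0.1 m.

ΔE = 551.8 m

At φ = 36.8184°, λ = 137.8425°: sin φ = 0.599281, cos φ = 0.800539, sin λ = 0.671171, cos λ = -0.741303.
ΔE = −sin λ·ΔX + cos λ·ΔY = −(0.671171)·(-567) + (-0.741303)·(-231) = 551.79 m.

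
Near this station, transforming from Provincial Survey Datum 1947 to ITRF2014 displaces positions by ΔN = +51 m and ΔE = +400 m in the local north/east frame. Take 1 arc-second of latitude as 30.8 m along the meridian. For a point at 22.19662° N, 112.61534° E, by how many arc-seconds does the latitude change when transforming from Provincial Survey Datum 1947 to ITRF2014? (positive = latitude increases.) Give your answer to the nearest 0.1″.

1″ of latitude = 30.80 m, so Δφ = 51.0 / 30.80 = 1.656″.

Δφ = 1.7″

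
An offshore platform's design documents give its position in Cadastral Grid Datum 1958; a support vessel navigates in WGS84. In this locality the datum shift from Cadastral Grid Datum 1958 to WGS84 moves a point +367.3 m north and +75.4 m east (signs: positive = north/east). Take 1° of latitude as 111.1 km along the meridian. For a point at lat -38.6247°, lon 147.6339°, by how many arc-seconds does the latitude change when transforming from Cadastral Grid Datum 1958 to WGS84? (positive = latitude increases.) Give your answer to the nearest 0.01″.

1° of latitude = 111.1 km, so Δφ = 367.3 / 111100 = 0.0033060° = 11.902″.

Δφ = 11.90″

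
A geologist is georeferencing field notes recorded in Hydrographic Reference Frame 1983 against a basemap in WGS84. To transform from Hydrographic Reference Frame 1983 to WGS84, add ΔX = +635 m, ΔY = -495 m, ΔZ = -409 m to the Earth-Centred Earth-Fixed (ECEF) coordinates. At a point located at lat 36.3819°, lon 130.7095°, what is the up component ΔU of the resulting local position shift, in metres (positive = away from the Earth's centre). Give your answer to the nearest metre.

ΔU = -878 m

At φ = 36.3819°, λ = 130.7095°: sin φ = 0.593165, cos φ = 0.805081, sin λ = 0.758026, cos λ = -0.652224.
ΔU = cos φ cos λ·ΔX + cos φ sin λ·ΔY + sin φ·ΔZ = (0.805081)(-0.652224)(635) + (0.805081)(0.758026)(-495) + (0.593165)(-409) = -878.12 m.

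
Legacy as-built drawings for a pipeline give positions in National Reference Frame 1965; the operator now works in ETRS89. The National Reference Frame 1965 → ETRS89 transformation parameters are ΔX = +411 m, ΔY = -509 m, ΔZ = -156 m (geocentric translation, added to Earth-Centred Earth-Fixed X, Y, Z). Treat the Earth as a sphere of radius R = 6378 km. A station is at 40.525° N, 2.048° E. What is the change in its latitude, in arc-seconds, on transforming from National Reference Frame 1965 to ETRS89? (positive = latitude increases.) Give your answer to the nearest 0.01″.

sin φ = 0.649780, cos φ = 0.760123, sin λ = 0.035737, cos λ = 0.999361.
North component: ΔN = −sin φ cos λ·ΔX − sin φ sin λ·ΔY + cos φ·ΔZ = −(0.649780)(0.999361)(411) − (0.649780)(0.035737)(-509) + (0.760123)(-156) = -373.65 m.
1° of latitude spans πR/180 = 111317 m, so Δφ = -373.65 / 111317 × 3600 = -12.084″.

Δφ = -12.08″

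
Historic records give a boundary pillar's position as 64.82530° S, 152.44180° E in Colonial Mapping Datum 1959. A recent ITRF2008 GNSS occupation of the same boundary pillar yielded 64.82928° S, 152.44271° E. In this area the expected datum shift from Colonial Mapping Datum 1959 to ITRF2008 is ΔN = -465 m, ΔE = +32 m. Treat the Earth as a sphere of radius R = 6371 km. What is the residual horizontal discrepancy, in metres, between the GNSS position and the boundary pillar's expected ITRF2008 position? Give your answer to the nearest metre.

Observed coordinate differences: Δφ = -0.00398°, Δλ = +0.00091°.
Converting to metres (1° lat = 111195 m, cos φ = 0.425380): observed ΔN = -442.6 m, observed ΔE = 43.0 m.
Subtracting the expected shift leaves a residual of -442.6 − (-465) = 22.4 m north and 43.0 − (32) = 11.0 m east.
Residual distance = √(22.4² + 11.0²) = 25.0 m.

25 m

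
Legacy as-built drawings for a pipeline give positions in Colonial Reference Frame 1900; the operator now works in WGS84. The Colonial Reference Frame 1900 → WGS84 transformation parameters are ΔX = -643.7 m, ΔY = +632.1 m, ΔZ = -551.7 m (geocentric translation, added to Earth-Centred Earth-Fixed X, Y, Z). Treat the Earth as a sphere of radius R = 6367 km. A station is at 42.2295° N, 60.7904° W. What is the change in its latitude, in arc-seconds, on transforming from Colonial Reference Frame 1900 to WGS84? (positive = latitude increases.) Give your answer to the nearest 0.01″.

Δφ = 5.62″

sin φ = 0.672102, cos φ = 0.740459, sin λ = -0.872840, cos λ = 0.488006.
North component: ΔN = −sin φ cos λ·ΔX − sin φ sin λ·ΔY + cos φ·ΔZ = −(0.672102)(0.488006)(-643.7) − (0.672102)(-0.872840)(632.1) + (0.740459)(-551.7) = 173.43 m.
1° of latitude spans πR/180 = 111125 m, so Δφ = 173.43 / 111125 × 3600 = 5.618″.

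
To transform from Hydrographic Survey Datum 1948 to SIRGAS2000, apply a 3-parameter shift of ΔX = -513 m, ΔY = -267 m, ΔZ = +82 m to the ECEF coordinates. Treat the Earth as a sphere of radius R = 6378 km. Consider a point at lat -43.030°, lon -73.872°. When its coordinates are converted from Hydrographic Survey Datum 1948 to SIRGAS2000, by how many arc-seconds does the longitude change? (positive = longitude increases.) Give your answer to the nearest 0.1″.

sin φ = -0.682381, cos φ = 0.730997, sin λ = -0.960644, cos λ = 0.277784.
East component: ΔE = −sin λ·ΔX + cos λ·ΔY = −(-0.960644)(-513) + (0.277784)(-267) = -566.98 m.
1° of latitude spans πR/180 = 111317 m; at latitude φ, 1° of longitude spans that × cos φ = 81372.4 m, so Δλ = -566.98 / 81372.4 × 3600 = -25.084″.

Δλ = -25.1″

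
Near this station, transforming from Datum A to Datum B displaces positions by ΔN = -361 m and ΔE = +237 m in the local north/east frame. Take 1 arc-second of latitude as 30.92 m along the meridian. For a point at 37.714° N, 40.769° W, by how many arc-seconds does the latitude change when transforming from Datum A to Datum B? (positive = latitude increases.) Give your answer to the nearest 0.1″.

Δφ = -11.7″

1″ of latitude = 30.92 m, so Δφ = -361.0 / 30.92 = -11.675″.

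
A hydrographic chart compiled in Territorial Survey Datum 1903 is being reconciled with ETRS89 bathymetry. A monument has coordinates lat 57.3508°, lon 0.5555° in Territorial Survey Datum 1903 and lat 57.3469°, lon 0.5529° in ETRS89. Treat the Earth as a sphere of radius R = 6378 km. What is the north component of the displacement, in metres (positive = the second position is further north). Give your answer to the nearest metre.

Δφ = 57.3469° − 57.3508° = -0.0039°; Δλ = 0.5529° − 0.5555° = -0.0026°.
1° along a meridian = πR/180 = 111317 m.
ΔN = Δφ × 111317 = -434.1 m; ΔE = Δλ × 111317 × cos(57.3508°) = -0.0026 × 111317 × 0.539494 = -156.1 m.

ΔN = -434 m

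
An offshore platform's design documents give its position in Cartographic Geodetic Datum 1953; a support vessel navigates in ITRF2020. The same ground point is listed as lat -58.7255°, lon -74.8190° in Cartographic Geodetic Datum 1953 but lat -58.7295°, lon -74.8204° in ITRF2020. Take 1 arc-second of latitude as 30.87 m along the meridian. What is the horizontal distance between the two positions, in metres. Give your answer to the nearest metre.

Δφ = -58.7295° − -58.7255° = -0.0040°; Δλ = -74.8204° − -74.8190° = -0.0014°.
1° of latitude = 3600 × 30.87 = 111132 m.
ΔN = Δφ × 111132 = -444.5 m; ΔE = Δλ × 111132 × cos(-58.7255°) = -0.0014 × 111132 × 0.519139 = -80.8 m.
Distance = √(ΔE² + ΔN²) = √((-80.8)² + (-444.5)²) = 451.8 m.

452 m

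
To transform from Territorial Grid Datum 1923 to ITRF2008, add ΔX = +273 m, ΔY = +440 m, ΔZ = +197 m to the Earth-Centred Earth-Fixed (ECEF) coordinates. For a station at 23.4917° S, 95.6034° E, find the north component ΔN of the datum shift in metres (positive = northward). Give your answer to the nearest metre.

ΔN = 345 m

The local north axis is (−sin φ cos λ, −sin φ sin λ, cos φ), giving ΔN = -10.626 + 174.553 + 180.672 = 344.60 m.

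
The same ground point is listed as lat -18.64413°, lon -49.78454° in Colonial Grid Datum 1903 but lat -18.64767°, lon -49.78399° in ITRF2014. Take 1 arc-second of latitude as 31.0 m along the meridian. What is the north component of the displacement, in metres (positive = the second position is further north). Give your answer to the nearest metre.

ΔN = -395 m

Δφ = -18.64767° − -18.64413° = -0.00354°; Δλ = -49.78399° − -49.78454° = +0.00055°.
1° of latitude = 3600 × 31.00 = 111600 m.
ΔN = Δφ × 111600 = -395.1 m; ΔE = Δλ × 111600 × cos(-18.64413°) = +0.00055 × 111600 × 0.947522 = 58.2 m.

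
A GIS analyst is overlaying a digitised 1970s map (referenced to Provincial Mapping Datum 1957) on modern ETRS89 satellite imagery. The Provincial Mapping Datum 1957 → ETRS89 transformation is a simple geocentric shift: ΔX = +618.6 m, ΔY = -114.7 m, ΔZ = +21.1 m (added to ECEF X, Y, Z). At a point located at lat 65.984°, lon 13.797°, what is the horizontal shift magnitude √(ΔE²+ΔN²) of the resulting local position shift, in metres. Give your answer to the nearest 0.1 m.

At φ = 65.984°, λ = 13.797°: sin φ = 0.913432, cos φ = 0.406992, sin λ = 0.238483, cos λ = 0.971147.
ΔE = −sin λ·ΔX + cos λ·ΔY = −(0.238483)·(618.6) + (0.971147)·(-114.7) = -258.92 m.
ΔN = −sin φ cos λ·ΔX − sin φ sin λ·ΔY + cos φ·ΔZ = −(0.913432)(0.971147)(618.6) − (0.913432)(0.238483)(-114.7) + (0.406992)(21.1) = -515.17 m.
Horizontal magnitude = √(ΔE² + ΔN²) = √((-258.92)² + (-515.17)²) = 576.58 m.

576.6 m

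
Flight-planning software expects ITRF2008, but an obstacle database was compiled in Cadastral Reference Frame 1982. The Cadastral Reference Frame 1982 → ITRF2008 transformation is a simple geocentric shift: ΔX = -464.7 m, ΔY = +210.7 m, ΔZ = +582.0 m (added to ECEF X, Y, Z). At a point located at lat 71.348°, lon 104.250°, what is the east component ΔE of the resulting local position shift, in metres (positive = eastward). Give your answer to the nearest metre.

The local east axis at (φ, λ) is (−sin λ, cos λ, 0), so ΔE = −sin(104.250°)·(-464.7) + cos(104.250°)·210.7 = 398.54 m.

ΔE = 399 m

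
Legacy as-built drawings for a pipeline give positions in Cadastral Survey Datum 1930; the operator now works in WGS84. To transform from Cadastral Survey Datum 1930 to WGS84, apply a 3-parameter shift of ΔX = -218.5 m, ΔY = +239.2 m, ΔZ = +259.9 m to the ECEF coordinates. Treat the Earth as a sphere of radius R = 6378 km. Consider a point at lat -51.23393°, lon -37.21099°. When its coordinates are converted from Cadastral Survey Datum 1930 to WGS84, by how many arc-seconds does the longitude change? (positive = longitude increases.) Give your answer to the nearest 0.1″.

Δλ = 3.0″

sin φ = -0.779709, cos φ = 0.626142, sin λ = -0.604752, cos λ = 0.796414.
East component: ΔE = −sin λ·ΔX + cos λ·ΔY = −(-0.604752)(-218.5) + (0.796414)(239.2) = 58.36 m.
1° of latitude spans πR/180 = 111317 m; at latitude φ, 1° of longitude spans that × cos φ = 69700.3 m, so Δλ = 58.36 / 69700.3 × 3600 = 3.014″.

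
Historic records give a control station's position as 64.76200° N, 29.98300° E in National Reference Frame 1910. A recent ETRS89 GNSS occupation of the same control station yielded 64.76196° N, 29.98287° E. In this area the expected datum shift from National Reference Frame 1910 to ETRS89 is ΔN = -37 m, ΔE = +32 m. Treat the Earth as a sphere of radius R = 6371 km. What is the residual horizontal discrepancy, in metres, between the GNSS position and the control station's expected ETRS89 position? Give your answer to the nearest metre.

Observed coordinate differences: Δφ = -0.00004°, Δλ = -0.00013°.
Converting to metres (1° lat = 111195 m, cos φ = 0.426379): observed ΔN = -4.4 m, observed ΔE = -6.2 m.
Subtracting the expected shift leaves a residual of -4.4 − (-37) = 32.6 m north and -6.2 − (32) = -38.2 m east.
Residual distance = √(32.6² + (-38.2)²) = 50.2 m.

50 m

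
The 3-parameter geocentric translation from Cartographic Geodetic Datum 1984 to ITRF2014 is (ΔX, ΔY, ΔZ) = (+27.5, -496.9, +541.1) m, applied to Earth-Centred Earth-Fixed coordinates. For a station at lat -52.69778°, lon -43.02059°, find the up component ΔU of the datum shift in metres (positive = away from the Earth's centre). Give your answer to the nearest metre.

At φ = -52.69778°, λ = -43.02059°: sin φ = -0.795450, cos φ = 0.606019, sin λ = -0.682261, cos λ = 0.731109.
ΔU = cos φ cos λ·ΔX + cos φ sin λ·ΔY + sin φ·ΔZ = (0.606019)(0.731109)(27.5) + (0.606019)(-0.682261)(-496.9) + (-0.795450)(541.1) = -212.78 m.

ΔU = -213 m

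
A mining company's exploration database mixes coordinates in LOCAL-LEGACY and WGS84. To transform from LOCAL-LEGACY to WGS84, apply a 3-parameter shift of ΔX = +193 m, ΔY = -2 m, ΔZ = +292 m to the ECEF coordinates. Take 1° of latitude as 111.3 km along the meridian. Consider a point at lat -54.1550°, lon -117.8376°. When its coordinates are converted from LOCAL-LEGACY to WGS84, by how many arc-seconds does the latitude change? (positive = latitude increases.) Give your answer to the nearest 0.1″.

Δφ = 3.2″

sin φ = -0.810604, cos φ = 0.585595, sin λ = -0.884275, cos λ = -0.466967.
North component: ΔN = −sin φ cos λ·ΔX − sin φ sin λ·ΔY + cos φ·ΔZ = −(-0.810604)(-0.466967)(193) − (-0.810604)(-0.884275)(-2) + (0.585595)(292) = 99.37 m.
1° of latitude spans 111300 m, so Δφ = 99.37 / 111300 × 3600 = 3.214″.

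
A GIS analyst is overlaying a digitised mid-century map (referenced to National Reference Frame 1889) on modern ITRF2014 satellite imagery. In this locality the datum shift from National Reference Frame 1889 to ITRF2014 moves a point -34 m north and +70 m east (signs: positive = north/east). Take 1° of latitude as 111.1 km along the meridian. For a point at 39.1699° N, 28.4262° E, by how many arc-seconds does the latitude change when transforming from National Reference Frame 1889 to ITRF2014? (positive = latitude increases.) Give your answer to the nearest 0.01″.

1° of latitude = 111.1 km, so Δφ = -34.0 / 111100 = -0.0003060° = -1.102″.

Δφ = -1.10″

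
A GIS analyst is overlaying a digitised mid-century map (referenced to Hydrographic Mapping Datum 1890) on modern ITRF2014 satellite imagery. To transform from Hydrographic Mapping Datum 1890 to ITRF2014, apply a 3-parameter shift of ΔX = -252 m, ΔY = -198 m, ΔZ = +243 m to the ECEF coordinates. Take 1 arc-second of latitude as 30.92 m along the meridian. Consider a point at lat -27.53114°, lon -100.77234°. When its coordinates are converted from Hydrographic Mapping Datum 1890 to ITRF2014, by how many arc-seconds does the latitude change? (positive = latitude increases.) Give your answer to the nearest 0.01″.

sin φ = -0.462231, cos φ = 0.886760, sin λ = -0.982378, cos λ = -0.186907.
North component: ΔN = −sin φ cos λ·ΔX − sin φ sin λ·ΔY + cos φ·ΔZ = −(-0.462231)(-0.186907)(-252) − (-0.462231)(-0.982378)(-198) + (0.886760)(243) = 327.16 m.
1° of latitude spans 3600 × 30.92 = 111312 m, so Δφ = 327.16 / 111312 × 3600 = 10.581″.

Δφ = 10.58″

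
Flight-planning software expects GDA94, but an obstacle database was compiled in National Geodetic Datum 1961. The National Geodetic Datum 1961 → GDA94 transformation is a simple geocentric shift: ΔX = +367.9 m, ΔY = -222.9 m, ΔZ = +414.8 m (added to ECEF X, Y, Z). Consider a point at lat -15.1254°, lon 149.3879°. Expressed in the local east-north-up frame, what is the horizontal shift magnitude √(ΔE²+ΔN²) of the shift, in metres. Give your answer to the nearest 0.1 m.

288.2 m

At φ = -15.1254°, λ = 149.3879°: sin φ = -0.260932, cos φ = 0.965357, sin λ = 0.509223, cos λ = -0.860635.
ΔE = −sin λ·ΔX + cos λ·ΔY = −(0.509223)·(367.9) + (-0.860635)·(-222.9) = 4.49 m.
ΔN = −sin φ cos λ·ΔX − sin φ sin λ·ΔY + cos φ·ΔZ = −(-0.260932)(-0.860635)(367.9) − (-0.260932)(0.509223)(-222.9) + (0.965357)(414.8) = 288.19 m.
Horizontal magnitude = √(ΔE² + ΔN²) = √(4.49² + 288.19²) = 288.23 m.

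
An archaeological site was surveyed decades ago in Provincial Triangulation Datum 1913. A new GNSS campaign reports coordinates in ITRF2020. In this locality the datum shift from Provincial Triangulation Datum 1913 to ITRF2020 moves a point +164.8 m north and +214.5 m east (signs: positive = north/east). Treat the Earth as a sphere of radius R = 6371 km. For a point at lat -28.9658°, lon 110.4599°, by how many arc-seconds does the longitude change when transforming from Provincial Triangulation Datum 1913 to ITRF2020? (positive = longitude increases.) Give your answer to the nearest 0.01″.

Δλ = 7.94″

At latitude -28.9658°, cos φ = 0.874909.
One radian of longitude at latitude φ spans R cos φ, so Δλ = ΔE / (R cos φ) = 214.5 / (6371000 × 0.874909) = 3.8482e-05 rad = 7.937″.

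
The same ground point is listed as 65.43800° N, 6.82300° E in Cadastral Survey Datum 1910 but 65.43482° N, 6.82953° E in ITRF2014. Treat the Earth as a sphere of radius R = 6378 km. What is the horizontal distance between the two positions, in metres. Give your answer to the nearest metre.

Δφ = 65.43482° − 65.43800° = -0.00318°; Δλ = 6.82953° − 6.82300° = +0.00653°.
1° along a meridian = πR/180 = 111317 m.
ΔN = Δφ × 111317 = -354.0 m; ΔE = Δλ × 111317 × cos(65.43800°) = +0.00653 × 111317 × 0.415678 = 302.2 m.
Distance = √(ΔE² + ΔN²) = √(302.2² + (-354.0)²) = 465.4 m.

465 m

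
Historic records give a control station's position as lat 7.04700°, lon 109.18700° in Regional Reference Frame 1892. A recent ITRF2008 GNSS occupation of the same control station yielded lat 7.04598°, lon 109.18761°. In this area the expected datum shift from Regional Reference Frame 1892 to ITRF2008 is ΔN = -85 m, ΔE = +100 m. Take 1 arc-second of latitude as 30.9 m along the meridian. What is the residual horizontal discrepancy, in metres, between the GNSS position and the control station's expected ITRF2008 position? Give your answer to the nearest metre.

43 m

Observed coordinate differences: Δφ = -0.00102°, Δλ = +0.00061°.
Converting to metres (1° lat = 111240 m, cos φ = 0.992446): observed ΔN = -113.5 m, observed ΔE = 67.3 m.
Subtracting the expected shift leaves a residual of -113.5 − (-85) = -28.5 m north and 67.3 − (100) = -32.7 m east.
Residual distance = √((-28.5)² + (-32.7)²) = 43.3 m.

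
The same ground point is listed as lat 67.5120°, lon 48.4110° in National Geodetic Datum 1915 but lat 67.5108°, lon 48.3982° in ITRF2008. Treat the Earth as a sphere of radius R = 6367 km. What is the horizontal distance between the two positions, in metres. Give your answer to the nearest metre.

Δφ = 67.5108° − 67.5120° = -0.0012°; Δλ = 48.3982° − 48.4110° = -0.0128°.
1° along a meridian = πR/180 = 111125 m.
ΔN = Δφ × 111125 = -133.4 m; ΔE = Δλ × 111125 × cos(67.5120°) = -0.0128 × 111125 × 0.382490 = -544.1 m.
Distance = √(ΔE² + ΔN²) = √((-544.1)² + (-133.4)²) = 560.2 m.

560 m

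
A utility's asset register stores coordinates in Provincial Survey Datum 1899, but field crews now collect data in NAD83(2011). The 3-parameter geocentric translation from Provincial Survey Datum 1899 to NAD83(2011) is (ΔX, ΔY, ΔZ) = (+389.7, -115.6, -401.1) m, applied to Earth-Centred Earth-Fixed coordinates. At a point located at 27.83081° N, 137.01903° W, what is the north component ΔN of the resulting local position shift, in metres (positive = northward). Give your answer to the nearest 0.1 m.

ΔN = -258.4 m

The local north axis is (−sin φ cos λ, −sin φ sin λ, cos φ), giving ΔN = 133.101 − 36.794 − 354.705 = -258.40 m.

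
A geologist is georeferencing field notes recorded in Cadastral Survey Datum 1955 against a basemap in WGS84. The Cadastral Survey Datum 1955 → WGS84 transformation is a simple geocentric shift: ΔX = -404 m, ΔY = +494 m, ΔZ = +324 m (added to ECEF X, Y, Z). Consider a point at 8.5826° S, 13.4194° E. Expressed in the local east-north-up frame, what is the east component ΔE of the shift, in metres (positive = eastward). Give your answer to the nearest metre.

The local east axis at (φ, λ) is (−sin λ, cos λ, 0), so ΔE = −sin(13.4194°)·(-404) + cos(13.4194°)·494 = 574.27 m.

ΔE = 574 m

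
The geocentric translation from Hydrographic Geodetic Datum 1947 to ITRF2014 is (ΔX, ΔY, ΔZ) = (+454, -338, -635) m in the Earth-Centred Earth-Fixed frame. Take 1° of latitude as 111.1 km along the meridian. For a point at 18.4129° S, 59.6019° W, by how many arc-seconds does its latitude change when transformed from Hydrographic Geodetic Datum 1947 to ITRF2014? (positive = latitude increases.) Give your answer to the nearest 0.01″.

sin φ = -0.315863, cos φ = 0.948805, sin λ = -0.862530, cos λ = 0.506005.
North component: ΔN = −sin φ cos λ·ΔX − sin φ sin λ·ΔY + cos φ·ΔZ = −(-0.315863)(0.506005)(454) − (-0.315863)(-0.862530)(-338) + (0.948805)(-635) = -437.84 m.
1° of latitude spans 111100 m, so Δφ = -437.84 / 111100 × 3600 = -14.188″.

Δφ = -14.19″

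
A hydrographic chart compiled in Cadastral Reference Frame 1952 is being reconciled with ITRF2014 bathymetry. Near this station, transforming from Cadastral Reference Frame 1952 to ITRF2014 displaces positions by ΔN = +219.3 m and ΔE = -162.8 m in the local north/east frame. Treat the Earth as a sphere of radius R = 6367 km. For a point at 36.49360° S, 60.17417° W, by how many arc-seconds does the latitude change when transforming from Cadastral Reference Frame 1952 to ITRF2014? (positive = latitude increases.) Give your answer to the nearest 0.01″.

Δφ = 7.10″

On a sphere of radius R, 1 rad of latitude = R, so Δφ = ΔN / R = 219.3 / 6367000 = 3.4443e-05 rad = 7.104″.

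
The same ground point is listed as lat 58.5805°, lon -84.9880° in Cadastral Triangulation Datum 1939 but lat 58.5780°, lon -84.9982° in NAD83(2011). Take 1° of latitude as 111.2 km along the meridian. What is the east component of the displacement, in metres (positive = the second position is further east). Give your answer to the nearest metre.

ΔE = -591 m

Δφ = 58.5780° − 58.5805° = -0.0025°; Δλ = -84.9982° − -84.9880° = -0.0102°.
ΔN = Δφ × 111200 = -278.0 m; ΔE = Δλ × 111200 × cos(58.5805°) = -0.0102 × 111200 × 0.521300 = -591.3 m.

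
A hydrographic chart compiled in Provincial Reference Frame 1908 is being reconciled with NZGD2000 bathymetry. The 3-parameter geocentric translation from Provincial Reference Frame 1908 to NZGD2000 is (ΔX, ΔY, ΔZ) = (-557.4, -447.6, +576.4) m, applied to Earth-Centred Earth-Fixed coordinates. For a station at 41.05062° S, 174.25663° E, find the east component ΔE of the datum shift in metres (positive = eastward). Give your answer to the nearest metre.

At φ = -41.05062°, λ = 174.25663°: sin φ = -0.656726, cos φ = 0.754130, sin λ = 0.100073, cos λ = -0.994980.
ΔE = −sin λ·ΔX + cos λ·ΔY = −(0.100073)·(-557.4) + (-0.994980)·(-447.6) = 501.13 m.

ΔE = 501 m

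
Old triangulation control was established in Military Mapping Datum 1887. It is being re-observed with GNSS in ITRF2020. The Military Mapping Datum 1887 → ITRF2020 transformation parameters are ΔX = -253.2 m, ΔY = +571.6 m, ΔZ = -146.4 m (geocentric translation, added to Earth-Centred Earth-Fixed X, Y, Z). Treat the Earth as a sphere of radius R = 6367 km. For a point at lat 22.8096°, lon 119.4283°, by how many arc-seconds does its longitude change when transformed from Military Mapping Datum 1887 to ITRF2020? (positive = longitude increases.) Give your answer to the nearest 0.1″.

Δλ = -2.1″

sin φ = 0.387670, cos φ = 0.921798, sin λ = 0.870971, cos λ = -0.491334.
East component: ΔE = −sin λ·ΔX + cos λ·ΔY = −(0.870971)(-253.2) + (-0.491334)(571.6) = -60.32 m.
1° of latitude spans πR/180 = 111125 m; at latitude φ, 1° of longitude spans that × cos φ = 102434.9 m, so Δλ = -60.32 / 102434.9 × 3600 = -2.120″.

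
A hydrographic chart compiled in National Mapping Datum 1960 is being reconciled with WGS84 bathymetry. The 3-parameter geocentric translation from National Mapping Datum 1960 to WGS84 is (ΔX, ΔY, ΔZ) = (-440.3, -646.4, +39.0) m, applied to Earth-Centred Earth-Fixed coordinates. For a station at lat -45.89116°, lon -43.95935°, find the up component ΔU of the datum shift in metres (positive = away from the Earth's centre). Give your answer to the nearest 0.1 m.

ΔU = 63.7 m

The local up (radial) axis is (cos φ cos λ, cos φ sin λ, sin φ), giving ΔU = -220.599 + 312.304 − 28.003 = 63.70 m.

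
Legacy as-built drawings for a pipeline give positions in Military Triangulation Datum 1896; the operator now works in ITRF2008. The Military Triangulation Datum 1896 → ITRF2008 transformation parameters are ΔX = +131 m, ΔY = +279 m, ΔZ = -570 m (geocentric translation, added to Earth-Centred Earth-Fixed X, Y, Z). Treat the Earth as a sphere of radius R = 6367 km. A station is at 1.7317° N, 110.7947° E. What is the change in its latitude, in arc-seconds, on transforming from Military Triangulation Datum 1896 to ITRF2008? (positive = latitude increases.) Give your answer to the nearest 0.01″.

Δφ = -18.67″

sin φ = 0.030219, cos φ = 0.999543, sin λ = 0.934859, cos λ = -0.355020.
North component: ΔN = −sin φ cos λ·ΔX − sin φ sin λ·ΔY + cos φ·ΔZ = −(0.030219)(-0.355020)(131) − (0.030219)(0.934859)(279) + (0.999543)(-570) = -576.22 m.
1° of latitude spans πR/180 = 111125 m, so Δφ = -576.22 / 111125 × 3600 = -18.667″.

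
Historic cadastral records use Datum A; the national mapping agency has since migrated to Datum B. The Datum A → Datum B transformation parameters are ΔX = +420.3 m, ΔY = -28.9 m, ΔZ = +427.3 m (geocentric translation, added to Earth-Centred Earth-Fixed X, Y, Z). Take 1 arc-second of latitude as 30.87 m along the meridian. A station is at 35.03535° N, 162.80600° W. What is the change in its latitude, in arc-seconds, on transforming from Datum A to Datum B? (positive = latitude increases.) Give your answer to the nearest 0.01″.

Δφ = 18.64″

sin φ = 0.574082, cos φ = 0.818798, sin λ = -0.295608, cos λ = -0.955309.
North component: ΔN = −sin φ cos λ·ΔX − sin φ sin λ·ΔY + cos φ·ΔZ = −(0.574082)(-0.955309)(420.3) − (0.574082)(-0.295608)(-28.9) + (0.818798)(427.3) = 575.47 m.
1° of latitude spans 3600 × 30.87 = 111132 m, so Δφ = 575.47 / 111132 × 3600 = 18.642″.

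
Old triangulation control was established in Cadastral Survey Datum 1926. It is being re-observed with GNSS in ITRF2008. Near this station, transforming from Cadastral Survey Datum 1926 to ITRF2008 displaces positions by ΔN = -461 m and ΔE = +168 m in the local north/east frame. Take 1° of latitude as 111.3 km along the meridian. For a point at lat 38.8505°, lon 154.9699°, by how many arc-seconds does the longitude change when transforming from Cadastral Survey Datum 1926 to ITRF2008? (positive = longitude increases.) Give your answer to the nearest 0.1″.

Δλ = 7.0″

At latitude 38.8505°, cos φ = 0.778785.
1° of longitude at this latitude = 111.3 × cos φ = 86.68 km, so Δλ = 168.0 / 86678.8 = 0.0019382° = 6.977″.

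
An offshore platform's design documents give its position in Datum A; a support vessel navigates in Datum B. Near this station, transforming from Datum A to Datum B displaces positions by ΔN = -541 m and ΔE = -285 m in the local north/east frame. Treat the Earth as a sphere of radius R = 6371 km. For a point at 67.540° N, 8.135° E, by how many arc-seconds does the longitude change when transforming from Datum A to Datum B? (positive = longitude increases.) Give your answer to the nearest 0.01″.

Δλ = -24.15″

At latitude 67.540°, cos φ = 0.382038.
One radian of longitude at latitude φ spans R cos φ, so Δλ = ΔE / (R cos φ) = -285.0 / (6371000 × 0.382038) = -1.1709e-04 rad = -24.152″.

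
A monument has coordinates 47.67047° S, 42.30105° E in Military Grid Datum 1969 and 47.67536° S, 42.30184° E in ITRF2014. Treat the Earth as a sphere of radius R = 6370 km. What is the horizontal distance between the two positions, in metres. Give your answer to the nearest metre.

Δφ = -47.67536° − -47.67047° = -0.00489°; Δλ = 42.30184° − 42.30105° = +0.00079°.
1° along a meridian = πR/180 = 111177 m.
ΔN = Δφ × 111177 = -543.7 m; ΔE = Δλ × 111177 × cos(-47.67047°) = +0.00079 × 111177 × 0.673394 = 59.1 m.
Distance = √(ΔE² + ΔN²) = √(59.1² + (-543.7)²) = 546.9 m.

547 m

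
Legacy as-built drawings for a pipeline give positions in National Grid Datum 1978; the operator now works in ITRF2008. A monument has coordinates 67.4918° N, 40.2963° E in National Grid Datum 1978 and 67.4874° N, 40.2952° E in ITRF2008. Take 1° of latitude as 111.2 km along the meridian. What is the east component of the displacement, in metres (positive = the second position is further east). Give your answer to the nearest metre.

ΔE = -47 m

Δφ = 67.4874° − 67.4918° = -0.0044°; Δλ = 40.2952° − 40.2963° = -0.0011°.
ΔN = Δφ × 111200 = -489.3 m; ΔE = Δλ × 111200 × cos(67.4918°) = -0.0011 × 111200 × 0.382816 = -46.8 m.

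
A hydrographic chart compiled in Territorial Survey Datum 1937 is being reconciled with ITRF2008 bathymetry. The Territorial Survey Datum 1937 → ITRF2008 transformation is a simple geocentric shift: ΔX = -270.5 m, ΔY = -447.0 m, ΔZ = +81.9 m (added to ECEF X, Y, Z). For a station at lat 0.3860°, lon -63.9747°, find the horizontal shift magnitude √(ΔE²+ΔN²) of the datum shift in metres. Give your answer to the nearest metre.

The local east axis at (φ, λ) is (−sin λ, cos λ, 0), so ΔE = −sin(-63.9747°)·(-270.5) + cos(-63.9747°)·(-447.0) = -439.20 m.
The local north axis is (−sin φ cos λ, −sin φ sin λ, cos φ), giving ΔN = 0.800 − 2.706 + 81.898 = 79.99 m.
Horizontal magnitude = √(ΔE² + ΔN²) = √((-439.20)² + 79.99²) = 446.43 m.

446 m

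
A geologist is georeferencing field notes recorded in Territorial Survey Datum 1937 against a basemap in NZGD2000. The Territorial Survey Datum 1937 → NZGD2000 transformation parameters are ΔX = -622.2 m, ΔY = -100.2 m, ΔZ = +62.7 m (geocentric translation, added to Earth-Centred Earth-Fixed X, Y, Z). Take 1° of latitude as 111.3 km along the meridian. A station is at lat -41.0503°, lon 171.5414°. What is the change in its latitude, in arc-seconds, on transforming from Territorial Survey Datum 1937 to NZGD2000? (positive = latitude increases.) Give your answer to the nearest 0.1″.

Δφ = 14.3″

sin φ = -0.656721, cos φ = 0.754133, sin λ = 0.147095, cos λ = -0.989122.
North component: ΔN = −sin φ cos λ·ΔX − sin φ sin λ·ΔY + cos φ·ΔZ = −(-0.656721)(-0.989122)(-622.2) − (-0.656721)(0.147095)(-100.2) + (0.754133)(62.7) = 441.77 m.
1° of latitude spans 111300 m, so Δφ = 441.77 / 111300 × 3600 = 14.289″.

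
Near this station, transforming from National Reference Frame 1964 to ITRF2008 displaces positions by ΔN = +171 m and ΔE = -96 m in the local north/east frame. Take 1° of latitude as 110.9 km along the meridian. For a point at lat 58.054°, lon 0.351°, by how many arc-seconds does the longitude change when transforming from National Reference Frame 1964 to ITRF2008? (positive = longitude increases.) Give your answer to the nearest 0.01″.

Δλ = -5.89″

At latitude 58.054°, cos φ = 0.529120.
1° of longitude at this latitude = 110.9 × cos φ = 58.68 km, so Δλ = -96.0 / 58679.4 = -0.0016360° = -5.890″.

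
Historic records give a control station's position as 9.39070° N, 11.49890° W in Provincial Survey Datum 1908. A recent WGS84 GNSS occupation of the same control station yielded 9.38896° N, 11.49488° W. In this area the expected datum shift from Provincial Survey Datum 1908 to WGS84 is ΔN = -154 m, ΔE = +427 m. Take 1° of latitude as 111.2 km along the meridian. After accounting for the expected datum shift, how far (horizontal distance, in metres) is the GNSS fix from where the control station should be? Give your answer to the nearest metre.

42 m

Observed coordinate differences: Δφ = -0.00174°, Δλ = +0.00402°.
Converting to metres (1° lat = 111200 m, cos φ = 0.986599): observed ΔN = -193.5 m, observed ΔE = 441.0 m.
Subtracting the expected shift leaves a residual of -193.5 − (-154) = -39.5 m north and 441.0 − (427) = 14.0 m east.
Residual distance = √((-39.5)² + 14.0²) = 41.9 m.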